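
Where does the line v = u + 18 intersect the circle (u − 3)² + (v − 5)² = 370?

From the line, v = u + 18. Substituting:
2u² + 20u − 192 = 0  ⟹  u² + 10u − 96 = 0
u = 6 or u = −16, giving (6, 24) and (−16, 2).

(−16, 2) and (6, 24)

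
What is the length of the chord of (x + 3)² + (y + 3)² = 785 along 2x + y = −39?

Centre (−3, −3), r² = 785. Perpendicular distance d from centre to line = |30| / √5 = 30/√5.
Chord = 2√(r² − d²) = 2·√(605) = 22√5.

22√5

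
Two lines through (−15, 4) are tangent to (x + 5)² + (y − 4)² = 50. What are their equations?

x − y = −19 and x + y = −11

Let a tangent through (−15, 4) have slope m. Its distance from (−5, 4) must equal 5√2:
[m·(10) − (0)]² = 50(m² + 1)
m² − 1 = 0, so m = 1 or m = −1.
Through (−15, 4) these give x − y = −19 and x + y = −11.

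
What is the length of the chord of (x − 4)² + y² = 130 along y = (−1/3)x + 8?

Express y = (24 − x)/3 and substitute into the circle:
10x² − 120x − 450 = 0  ⟹  x² − 12x − 45 = 0
x = 15 or x = −3, giving (15, 3) and (−3, 9).
Chord length = distance between (15, 3) and (−3, 9) = √360 = 6√10.

6√10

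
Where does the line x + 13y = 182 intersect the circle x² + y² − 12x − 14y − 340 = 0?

(−13, 15) and (26, 12)

Substitute y = (182 − x)/13:
170x² − 2210x − 57460 = 0  ⟹  x² − 13x − 338 = 0
x = 26 or x = −13, giving (26, 12) and (−13, 15).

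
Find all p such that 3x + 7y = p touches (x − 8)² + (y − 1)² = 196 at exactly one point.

Tangency holds when the distance from the centre (8, 1) to the line equals the radius 14:
|3·8 + 7·1 − p| / √58 = 14
|p − (31)| = 14√58.

p = 31 ± 14√58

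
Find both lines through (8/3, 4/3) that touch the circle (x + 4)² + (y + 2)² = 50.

x + y = 4 and 7x + y = 20

Let a tangent through (8/3, 4/3) have slope m. Its distance from (−4, −2) must equal 5√2:
[m·(−20/3) − (−10/3)]² = 50(m² + 1)
m² + 8m + 7 = 0, so m = −1 or m = −7.
With m = −1: x + y = 4. With m = −7: 7x + y = 20.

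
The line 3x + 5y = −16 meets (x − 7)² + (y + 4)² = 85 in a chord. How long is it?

The distance from (7, −4) to the line is 17/√34, and r² = 85.
Chord = 2√(r² − d²) = 2·√(153/2) = 3√34.

3√34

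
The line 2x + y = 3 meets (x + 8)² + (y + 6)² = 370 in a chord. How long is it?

14√5

Express y = −2x + 3 and substitute into the circle:
5x² − 20x − 225 = 0  ⟹  x² − 4x − 45 = 0
x = 9 or x = −5, giving (9, −15) and (−5, 13).
|(9, −15) − (−5, 13)| = √((14)² + (−28)²) = 14√5.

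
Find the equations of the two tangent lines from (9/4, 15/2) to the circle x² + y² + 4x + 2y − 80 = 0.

6x + 7y = 66 and 2x + 9y = 72

Let a tangent through (9/4, 15/2) have slope m. Its distance from (−2, −1) must equal √85:
(−17/4m − (−17/2))² = 85(m² + 1)
63m² + 68m + 12 = 0, so m = −6/7 or m = −2/9.
With m = −6/7: 6x + 7y = 66. With m = −2/9: 2x + 9y = 72.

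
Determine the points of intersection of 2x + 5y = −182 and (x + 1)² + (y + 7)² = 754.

(−16, −30) and (−6, −34)

Substitute y = (−182 − 2x)/5:
29x² + 638x + 2784 = 0  ⟹  x² + 22x + 96 = 0
x = −6 or x = −16, giving (−6, −34) and (−16, −30).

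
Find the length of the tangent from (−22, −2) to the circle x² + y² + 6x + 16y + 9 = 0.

3√37

Centre (−3, −8), r² = 64. |PO|² = (−19)² + (6)² = 397.
The tangent meets the radius at right angles, so tangent² = |PO|² − r² = 397 − 64 = 333.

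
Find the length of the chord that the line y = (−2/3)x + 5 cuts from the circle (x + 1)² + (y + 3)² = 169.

6√13

The distance from (−1, −3) to the line is 26/√13, and r² = 169.
Half the chord is √(r² − d²) = √(117), so the full chord is 6√13.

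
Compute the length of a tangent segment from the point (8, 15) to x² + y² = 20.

Centre (0, 0), r² = 20. |PO|² = (8)² + (15)² = 289.
By the tangent–radius right angle, tangent length = √(|PO|² − r²) = √269.

√269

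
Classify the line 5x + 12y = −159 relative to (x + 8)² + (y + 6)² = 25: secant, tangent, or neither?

secant

d² = (5·(−8) + 12·(−6) − (−159))²/169 = 2209/169; r² = 25.
Since d² < r², the line cuts the circle twice.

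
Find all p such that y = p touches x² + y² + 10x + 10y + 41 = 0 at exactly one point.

For a tangent, require d(centre, line) = r = 3.
|0·(−5) + 1·(−5) − p| / √1 = 3
|p − (−5)| = 3, so p = −2 or p = −8.

p = −8 or p = −2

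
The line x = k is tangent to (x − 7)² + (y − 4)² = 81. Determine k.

k = −2 or k = 16

The line touches the circle iff its distance from (7, 4) is 9:
|1·7 + 0·4 − k| / √1 = 9
|k − (7)| = 9, so k = 16 or k = −2.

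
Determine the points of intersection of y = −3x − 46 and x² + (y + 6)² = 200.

(−14, −4) and (−10, −16)

Express y = −3x − 46 and substitute into the circle:
10x² + 240x + 1400 = 0  ⟹  x² + 24x + 140 = 0
x = −10 or x = −14, giving (−10, −16) and (−14, −4).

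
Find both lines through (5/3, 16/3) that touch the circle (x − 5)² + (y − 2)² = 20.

A line y − (16/3) = m(x − (5/3)) is tangent when its distance from (5, 2) is 2√5:
[m·(10/3) − (−10/3)]² = 20(m² + 1)
2m² − 5m + 2 = 0, so m = 1/2 or m = 2.
With m = 1/2: x − 2y = −9. With m = 2: 2x − y = −2.

x − 2y = −9 and 2x − y = −2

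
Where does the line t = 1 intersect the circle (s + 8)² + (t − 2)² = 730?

Substitute t = 1:
s² + 16s − 665 = 0
s = 19 or s = −35, giving (19, 1) and (−35, 1).

(−35, 1) and (19, 1)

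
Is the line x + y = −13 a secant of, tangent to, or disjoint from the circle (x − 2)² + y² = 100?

d² = (1·2 + 1·0 − (−13))²/2 = 225/2; r² = 100.
Since d² > r², the line lies outside the circle.

disjoint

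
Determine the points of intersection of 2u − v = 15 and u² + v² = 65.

(4, −7) and (8, 1)

Substitute v = 2u − 15:
5u² − 60u + 160 = 0  ⟹  u² − 12u + 32 = 0
u = 8 or u = 4, giving (8, 1) and (4, −7).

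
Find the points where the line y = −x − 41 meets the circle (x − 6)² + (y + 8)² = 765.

Substitute y = −x − 41:
2x² + 54x + 360 = 0  ⟹  x² + 27x + 180 = 0
x = −12 or x = −15, giving (−12, −29) and (−15, −26).

(−15, −26) and (−12, −29)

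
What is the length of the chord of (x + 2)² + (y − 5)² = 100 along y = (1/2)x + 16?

4√5

The distance from (−2, 5) to the line is 20/√5, and r² = 100.
Half the chord is √(r² − d²) = √(20), so the full chord is 4√5.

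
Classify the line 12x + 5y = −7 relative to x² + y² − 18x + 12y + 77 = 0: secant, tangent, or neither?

neither

Substituting the line into the circle gives 169x² − 1002x + 1554 = 0.
Discriminant = (−1002)² − 4·169·(1554) = −46500 < 0.
No real roots: the line does not meet the circle.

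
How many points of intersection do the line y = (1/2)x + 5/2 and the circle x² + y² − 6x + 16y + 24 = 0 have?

d² = (1·3 − 2·(−8) − (−5))²/5 = 576/5; r² = 49.
Since d² > r², the line lies outside the circle.

0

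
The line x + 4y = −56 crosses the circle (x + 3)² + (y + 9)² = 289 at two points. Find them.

(−20, −9) and (12, −17)

From the line, y = (−56 − x)/4. Substituting:
17x² + 136x − 4080 = 0  ⟹  x² + 8x − 240 = 0
x = 12 or x = −20, giving (12, −17) and (−20, −9).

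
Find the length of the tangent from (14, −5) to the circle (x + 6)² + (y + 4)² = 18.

√383

With centre O = (−6, −4), |OP|² = 401 and r² = 18.
By the tangent–radius right angle, tangent length = √(|PO|² − r²) = √383.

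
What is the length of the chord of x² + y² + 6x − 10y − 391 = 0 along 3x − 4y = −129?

10

The distance from (−3, 5) to the line is 100/√25, and r² = 425.
Chord = 2√(r² − d²) = 2·√(25) = 10.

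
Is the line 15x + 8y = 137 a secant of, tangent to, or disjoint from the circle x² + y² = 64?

disjoint

Centre (0, 0), r² = 64. Distance² from centre to line = (−137)²/289 = 18769/289.
Since d² > r², the line lies outside the circle.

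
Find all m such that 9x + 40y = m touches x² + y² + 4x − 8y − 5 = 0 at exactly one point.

m = −63 or m = 347

Tangency holds when the distance from the centre (−2, 4) to the line equals the radius 5:
|9·(−2) + 40·4 − m| / √1681 = 5
|m − (142)| = 5·41, so m = 347 or m = −63.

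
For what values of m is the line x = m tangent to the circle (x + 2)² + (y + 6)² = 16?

Tangency holds when the distance from the centre (−2, −6) to the line equals the radius 4:
|1·(−2) + 0·(−6) − m| / √1 = 4
|m − (−2)| = 4, so m = 2 or m = −6.

m = −6 or m = 2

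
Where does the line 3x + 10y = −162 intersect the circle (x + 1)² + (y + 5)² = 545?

From the line, y = (−162 − 3x)/10. Substituting:
109x² + 872x − 41856 = 0  ⟹  x² + 8x − 384 = 0
x = 16 or x = −24, giving (16, −21) and (−24, −9).

(−24, −9) and (16, −21)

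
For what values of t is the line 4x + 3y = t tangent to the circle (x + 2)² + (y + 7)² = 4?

t = −39 or t = −19

The line touches the circle iff its distance from (−2, −7) is 2:
|4·(−2) + 3·(−7) − t| / √25 = 2
|t − (−29)| = 2·5, so t = −19 or t = −39.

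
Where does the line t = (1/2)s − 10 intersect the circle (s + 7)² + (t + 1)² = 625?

(−22, −21) and (18, −1)

Substitute t = (−20 + s)/2:
5s² + 20s − 1980 = 0  ⟹  s² + 4s − 396 = 0
s = 18 or s = −22, giving (18, −1) and (−22, −21).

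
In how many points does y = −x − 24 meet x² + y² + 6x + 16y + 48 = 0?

Substituting the line into the circle gives 2x² + 38x + 240 = 0.
Δ = 1444 − 1920 = −476.
No real roots: the line does not meet the circle.

0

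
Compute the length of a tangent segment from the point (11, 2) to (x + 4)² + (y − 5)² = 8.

√226

The centre is (−4, 5) and r = 2√2. The square of the distance from P to the centre is 225 + 9 = 234.
By the tangent–radius right angle, tangent length = √(|PO|² − r²) = √226.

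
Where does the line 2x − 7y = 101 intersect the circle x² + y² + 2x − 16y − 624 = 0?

From the line, y = (−101 + 2x)/7. Substituting:
53x² − 530x − 9063 = 0  ⟹  x² − 10x − 171 = 0
x = 19 or x = −9, giving (19, −9) and (−9, −17).

(−9, −17) and (19, −9)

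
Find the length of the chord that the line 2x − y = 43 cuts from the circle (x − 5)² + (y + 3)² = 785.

22√5

The distance from (5, −3) to the line is 30/√5, and r² = 785.
Chord = 2√(r² − d²) = 2·√(605) = 22√5.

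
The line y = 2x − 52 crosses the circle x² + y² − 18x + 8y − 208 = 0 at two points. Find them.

Substitute y = 2x − 52:
5x² − 210x + 2080 = 0  ⟹  x² − 42x + 416 = 0
x = 26 or x = 16, giving (26, 0) and (16, −20).

(16, −20) and (26, 0)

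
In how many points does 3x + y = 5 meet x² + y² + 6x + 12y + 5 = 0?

1

Centre (−3, −6), r² = 40. Distance² from centre to line = (−20)²/10 = 40.
Since d² = r², the line is tangent.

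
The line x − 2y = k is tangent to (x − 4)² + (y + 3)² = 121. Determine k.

k = 10 ± 11√5

Tangency holds when the distance from the centre (4, −3) to the line equals the radius 11:
|1·4 − 2·(−3) − k| / √5 = 11
|k − (10)| = 11√5.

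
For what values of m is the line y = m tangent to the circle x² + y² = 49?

For a tangent, require d(centre, line) = r = 7.
|0·0 + 1·0 − m| / √1 = 7
|m| = 7, so m = 7 or m = −7.

m = −7 or m = 7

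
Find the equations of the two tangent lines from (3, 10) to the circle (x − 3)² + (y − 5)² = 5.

A line y − (10) = m(x − (3)) is tangent when its distance from (3, 5) is √5:
(0m − (−5))² = 5(m² + 1)
m² − 4 = 0, so m = 2 or m = −2.
Through (3, 10) these give 2x − y = −4 and 2x + y = 16.

2x − y = −4 and 2x + y = 16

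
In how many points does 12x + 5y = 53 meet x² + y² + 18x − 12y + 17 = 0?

d² = (12·(−9) + 5·6 − (53))²/169 = 17161/169; r² = 100.
Since d² > r², the line lies outside the circle.

0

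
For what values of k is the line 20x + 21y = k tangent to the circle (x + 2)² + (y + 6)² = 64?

For a tangent, require d(centre, line) = r = 8.
|20·(−2) + 21·(−6) − k| / √841 = 8
|k − (−166)| = 8·29, so k = 66 or k = −398.

k = −398 or k = 66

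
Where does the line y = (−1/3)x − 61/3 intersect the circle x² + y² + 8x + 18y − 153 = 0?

(−19, −14) and (5, −22)

Substitute y = (−61 − x)/3:
10x² + 140x − 950 = 0  ⟹  x² + 14x − 95 = 0
x = 5 or x = −19, giving (5, −22) and (−19, −14).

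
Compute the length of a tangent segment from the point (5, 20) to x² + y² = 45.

With centre O = (0, 0), |OP|² = 425 and r² = 45.
Power of the point: PT² = |PO|² − r² = 380, so PT = 2√95.

2√95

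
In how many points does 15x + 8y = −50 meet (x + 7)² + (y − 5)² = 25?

2

d² = (15·(−7) + 8·5 − (−50))²/289 = 225/289; r² = 25.
Since d² < r², the line cuts the circle twice.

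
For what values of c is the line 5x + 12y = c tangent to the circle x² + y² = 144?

The line touches the circle iff its distance from (0, 0) is 12:
|5·0 + 12·0 − c| / √169 = 12
|c| = 12·13, so c = 156 or c = −156.

c = −156 or c = 156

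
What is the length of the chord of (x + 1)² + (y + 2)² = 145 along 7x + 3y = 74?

The distance from (−1, −2) to the line is 87/√58, and r² = 145.
Chord = 2√(r² − d²) = 2·√(29/2) = √58.

√58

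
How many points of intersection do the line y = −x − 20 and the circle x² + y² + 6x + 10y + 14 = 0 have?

0

Centre (−3, −5), r² = 20. Distance² from centre to line = (12)²/2 = 72.
Since d² > r², the line lies outside the circle.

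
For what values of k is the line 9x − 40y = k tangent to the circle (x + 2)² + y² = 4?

Tangency holds when the distance from the centre (−2, 0) to the line equals the radius 2:
|9·(−2) − 40·0 − k| / √1681 = 2
|k − (−18)| = 2·41, so k = 64 or k = −100.

k = −100 or k = 64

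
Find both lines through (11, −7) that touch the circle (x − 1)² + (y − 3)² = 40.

3x + y = 26 and x + 3y = −10

Write the tangent as mx − y + (−7 − m·(11)) = 0 and set its distance from the centre to 2√10:
(−10m − (10))² = 40(m² + 1)
3m² + 10m + 3 = 0, so m = −3 or m = −1/3.
Through (11, −7) these give 3x + y = 26 and x + 3y = −10.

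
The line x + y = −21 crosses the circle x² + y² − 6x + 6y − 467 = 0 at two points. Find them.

(−19, −2) and (4, −25)

Substitute y = −x − 21:
2x² + 30x − 152 = 0  ⟹  x² + 15x − 76 = 0
x = 4 or x = −19, giving (4, −25) and (−19, −2).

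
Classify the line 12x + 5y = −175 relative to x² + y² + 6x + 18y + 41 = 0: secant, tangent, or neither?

Substituting the line into the circle gives 169x² + 3270x + 15900 = 0.
Δ = 10692900 − 10748400 = −55500.
No real roots: the line does not meet the circle.

neither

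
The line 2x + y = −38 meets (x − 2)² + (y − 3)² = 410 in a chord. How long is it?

Centre (2, 3), r² = 410. Perpendicular distance d from centre to line = |45| / √5 = 45/√5.
Chord = 2√(r² − d²) = 2·√(5) = 2√5.

2√5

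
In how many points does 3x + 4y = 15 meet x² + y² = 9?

Substituting the line into the circle gives 25x² − 90x + 81 = 0.
Discriminant = (−90)² − 4·25·(81) = 0.
A repeated root: the line is tangent.

1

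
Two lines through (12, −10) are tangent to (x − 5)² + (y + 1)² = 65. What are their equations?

x + 8y = −68 and 8x − y = 106

Let a tangent through (12, −10) have slope m. Its distance from (5, −1) must equal √65:
[m·(−7) − (9)]² = 65(m² + 1)
8m² − 63m − 8 = 0, so m = −1/8 or m = 8.
With m = −1/8: x + 8y = −68. With m = 8: 8x − y = 106.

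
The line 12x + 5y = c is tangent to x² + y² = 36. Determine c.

Tangency holds when the distance from the centre (0, 0) to the line equals the radius 6:
|12·0 + 5·0 − c| / √169 = 6
|c| = 6·13, so c = 78 or c = −78.

c = −78 or c = 78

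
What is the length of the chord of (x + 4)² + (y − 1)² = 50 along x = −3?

14

The line gives x = −3. Substituting into the circle:
y² − 2y − 48 = 0
y = 8 or y = −6, giving (−3, 8) and (−3, −6).
|(−3, 8) − (−3, −6)| = √((0)² + (14)²) = 14.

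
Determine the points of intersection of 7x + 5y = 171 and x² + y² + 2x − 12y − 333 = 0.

(8, 23) and (18, 9)

Substitute y = (171 − 7x)/5:
74x² − 1924x + 10656 = 0  ⟹  x² − 26x + 144 = 0
x = 18 or x = 8, giving (18, 9) and (8, 23).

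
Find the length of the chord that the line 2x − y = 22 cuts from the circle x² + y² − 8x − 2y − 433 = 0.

Centre (4, 1), r² = 450. Perpendicular distance d from centre to line = |−15| / √5 = 15/√5.
Half the chord is √(r² − d²) = √(405), so the full chord is 18√5.

18√5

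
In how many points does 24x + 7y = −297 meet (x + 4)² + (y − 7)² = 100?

1

Substituting the line into the circle gives 625x² + 17000x + 115600 = 0.
Discriminant = (17000)² − 4·625·(115600) = 0.
A repeated root: the line is tangent.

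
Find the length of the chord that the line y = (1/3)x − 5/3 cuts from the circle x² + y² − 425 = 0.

13√10

Express y = (−5 + x)/3 and substitute into the circle:
10x² − 10x − 3800 = 0  ⟹  x² − x − 380 = 0
x = 20 or x = −19, giving (20, 5) and (−19, −8).
|(20, 5) − (−19, −8)| = √((39)² + (13)²) = 13√10.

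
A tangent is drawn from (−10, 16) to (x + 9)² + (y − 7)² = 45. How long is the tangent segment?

√37

The centre is (−9, 7) and r = 3√5. The square of the distance from P to the centre is 1 + 81 = 82.
By the tangent–radius right angle, tangent length = √(|PO|² − r²) = √37.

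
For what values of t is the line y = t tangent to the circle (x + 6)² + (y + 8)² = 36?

The line touches the circle iff its distance from (−6, −8) is 6:
|0·(−6) + 1·(−8) − t| / √1 = 6
|t − (−8)| = 6, so t = −2 or t = −14.

t = −14 or t = −2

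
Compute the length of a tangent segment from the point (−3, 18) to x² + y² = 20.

With centre O = (0, 0), |OP|² = 333 and r² = 20.
The tangent meets the radius at right angles, so tangent² = |PO|² − r² = 333 − 20 = 313.

√313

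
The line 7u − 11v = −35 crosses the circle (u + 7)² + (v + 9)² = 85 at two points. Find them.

Express v = (35 + 7u)/11 and substitute into the circle:
170u² + 3570u + 13600 = 0  ⟹  u² + 21u + 80 = 0
u = −5 or u = −16, giving (−5, 0) and (−16, −7).

(−16, −7) and (−5, 0)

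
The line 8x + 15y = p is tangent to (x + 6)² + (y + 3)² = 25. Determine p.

p = −178 or p = −8

Tangency holds when the distance from the centre (−6, −3) to the line equals the radius 5:
|8·(−6) + 15·(−3) − p| / √289 = 5
|p − (−93)| = 5·17, so p = −8 or p = −178.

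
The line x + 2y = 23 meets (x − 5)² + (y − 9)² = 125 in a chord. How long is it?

From the line, y = (23 − x)/2. Substituting:
5x² − 50x − 375 = 0  ⟹  x² − 10x − 75 = 0
x = 15 or x = −5, giving (15, 4) and (−5, 14).
Chord length = distance between (15, 4) and (−5, 14) = √500 = 10√5.

10√5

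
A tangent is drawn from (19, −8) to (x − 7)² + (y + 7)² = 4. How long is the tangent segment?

Centre (7, −7), r² = 4. |PO|² = (12)² + (−1)² = 145.
Power of the point: PT² = |PO|² − r² = 141, so PT = √141.

√141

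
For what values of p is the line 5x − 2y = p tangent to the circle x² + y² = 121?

The line touches the circle iff its distance from (0, 0) is 11:
|5·0 − 2·0 − p| / √29 = 11
|p| = 11√29.

p = ±11√29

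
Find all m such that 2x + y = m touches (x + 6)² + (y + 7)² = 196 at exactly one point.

The line touches the circle iff its distance from (−6, −7) is 14:
|2·(−6) + 1·(−7) − m| / √5 = 14
|m − (−19)| = 14√5.

m = −19 ± 14√5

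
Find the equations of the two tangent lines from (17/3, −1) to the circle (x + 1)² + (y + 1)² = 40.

Write the tangent as mx − y + (−1 − m·(17/3)) = 0 and set its distance from the centre to 2√10:
[m·(−20/3) − (0)]² = 40(m² + 1)
m² − 9 = 0, so m = 3 or m = −3.
With m = 3: 3x − y = 18. With m = −3: 3x + y = 16.

3x − y = 18 and 3x + y = 16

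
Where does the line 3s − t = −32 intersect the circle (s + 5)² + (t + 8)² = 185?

Express t = 3s + 32 and substitute into the circle:
10s² + 250s + 1440 = 0  ⟹  s² + 25s + 144 = 0
s = −9 or s = −16, giving (−9, 5) and (−16, −16).

(−16, −16) and (−9, 5)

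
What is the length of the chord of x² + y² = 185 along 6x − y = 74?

Centre (0, 0), r² = 185. Perpendicular distance d from centre to line = |−74| / √37 = 74/√37.
Chord = 2√(r² − d²) = 2·√(37) = 2√37.

2√37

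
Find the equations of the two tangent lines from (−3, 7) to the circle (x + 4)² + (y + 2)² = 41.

4x − 5y = −47 and 5x + 4y = 13

Write the tangent as mx − y + (7 − m·(−3)) = 0 and set its distance from the centre to √41:
(−1m − (−9))² = 41(m² + 1)
20m² + 9m − 20 = 0, so m = 4/5 or m = −5/4.
With m = 4/5: 4x − 5y = −47. With m = −5/4: 5x + 4y = 13.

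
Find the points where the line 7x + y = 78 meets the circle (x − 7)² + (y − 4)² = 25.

(10, 8) and (11, 1)

Substitute y = −7x + 78:
50x² − 1050x + 5500 = 0  ⟹  x² − 21x + 110 = 0
x = 11 or x = 10, giving (11, 1) and (10, 8).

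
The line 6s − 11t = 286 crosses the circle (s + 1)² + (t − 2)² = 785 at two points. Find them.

Substitute t = (−286 + 6s)/11:
157s² − 3454s = 0  ⟹  s² − 22s = 0
s = 22 or s = 0, giving (22, −14) and (0, −26).

(0, −26) and (22, −14)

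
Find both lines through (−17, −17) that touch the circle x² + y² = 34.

A line y − (−17) = m(x − (−17)) is tangent when its distance from (0, 0) is √34:
[m·(17) − (17)]² = 34(m² + 1)
15m² − 34m + 15 = 0, so m = 3/5 or m = 5/3.
Through (−17, −17) these give 3x − 5y = 34 and 5x − 3y = −34.

3x − 5y = 34 and 5x − 3y = −34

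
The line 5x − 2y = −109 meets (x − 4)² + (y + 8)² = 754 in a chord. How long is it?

From the line, y = (109 + 5x)/2. Substituting:
29x² + 1218x + 12673 = 0  ⟹  x² + 42x + 437 = 0
x = −19 or x = −23, giving (−19, 7) and (−23, −3).
Chord length = distance between (−19, 7) and (−23, −3) = √116 = 2√29.

2√29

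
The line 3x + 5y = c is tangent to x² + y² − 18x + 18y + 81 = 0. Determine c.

The line touches the circle iff its distance from (9, −9) is 9:
|3·9 + 5·(−9) − c| / √34 = 9
|c − (−18)| = 9√34.

c = −18 ± 9√34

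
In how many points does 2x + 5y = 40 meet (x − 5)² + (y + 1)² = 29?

Centre (5, −1), r² = 29. Distance² from centre to line = (−35)²/29 = 1225/29.
Since d² > r², the line lies outside the circle.

0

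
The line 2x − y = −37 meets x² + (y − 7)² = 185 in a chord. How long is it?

2√5

Substitute y = 2x + 37:
5x² + 120x + 715 = 0  ⟹  x² + 24x + 143 = 0
x = −11 or x = −13, giving (−11, 15) and (−13, 11).
|(−11, 15) − (−13, 11)| = √((2)² + (4)²) = 2√5.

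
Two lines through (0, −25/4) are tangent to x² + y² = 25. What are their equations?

3x − 4y = 25 and 3x + 4y = −25

Write the tangent as mx − y + (−25/4 − m·(0)) = 0 and set its distance from the centre to 5:
[m·(0) − (25/4)]² = 25(m² + 1)
16m² − 9 = 0, so m = 3/4 or m = −3/4.
Through (0, −25/4) these give 3x − 4y = 25 and 3x + 4y = −25.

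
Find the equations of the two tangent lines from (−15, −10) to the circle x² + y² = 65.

A line y − (−10) = m(x − (−15)) is tangent when its distance from (0, 0) is √65:
(15m − (10))² = 65(m² + 1)
32m² − 60m + 7 = 0, so m = 1/8 or m = 7/4.
With m = 1/8: x − 8y = 65. With m = 7/4: 7x − 4y = −65.

x − 8y = 65 and 7x − 4y = −65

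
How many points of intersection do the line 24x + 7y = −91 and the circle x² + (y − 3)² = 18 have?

Substituting the line into the circle gives 625x² + 5376x + 11662 = 0.
Discriminant = (5376)² − 4·625·(11662) = −253624 < 0.
No real roots: the line does not meet the circle.

0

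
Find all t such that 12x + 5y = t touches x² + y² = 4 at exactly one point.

For a tangent, require d(centre, line) = r = 2.
|12·0 + 5·0 − t| / √169 = 2
|t| = 2·13, so t = 26 or t = −26.

t = −26 or t = 26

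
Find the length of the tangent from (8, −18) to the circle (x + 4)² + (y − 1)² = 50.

The centre is (−4, 1) and r = 5√2. The square of the distance from P to the centre is 144 + 361 = 505.
Power of the point: PT² = |PO|² − r² = 455, so PT = √455.

√455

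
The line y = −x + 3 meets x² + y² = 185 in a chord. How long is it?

19√2

Express y = −x + 3 and substitute into the circle:
2x² − 6x − 176 = 0  ⟹  x² − 3x − 88 = 0
x = 11 or x = −8, giving (11, −8) and (−8, 11).
Chord length = distance between (11, −8) and (−8, 11) = √722 = 19√2.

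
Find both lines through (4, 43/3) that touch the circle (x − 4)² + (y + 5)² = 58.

7x + 3y = 71 and 7x − 3y = −15

Let a tangent through (4, 43/3) have slope m. Its distance from (4, −5) must equal √58:
(0m − (−58/3))² = 58(m² + 1)
9m² − 49 = 0, so m = −7/3 or m = 7/3.
Through (4, 43/3) these give 7x + 3y = 71 and 7x − 3y = −15.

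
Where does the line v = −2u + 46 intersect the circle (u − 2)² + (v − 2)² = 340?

(16, 14) and (20, 6)

From the line, v = −2u + 46. Substituting:
5u² − 180u + 1600 = 0  ⟹  u² − 36u + 320 = 0
u = 20 or u = 16, giving (20, 6) and (16, 14).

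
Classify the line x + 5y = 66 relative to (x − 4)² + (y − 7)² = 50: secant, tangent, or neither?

Substituting the line into the circle gives 26x² − 262x + 111 = 0.
Discriminant = (−262)² − 4·26·(111) = 57100 > 0.
Two real roots: the line is a secant.

secant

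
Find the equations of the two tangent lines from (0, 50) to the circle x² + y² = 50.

7x − y = −50 and 7x + y = 50

Write the tangent as mx − y + (50 − m·(0)) = 0 and set its distance from the centre to 5√2:
[m·(0) − (−50)]² = 50(m² + 1)
m² − 49 = 0, so m = 7 or m = −7.
With m = 7: 7x − y = −50. With m = −7: 7x + y = 50.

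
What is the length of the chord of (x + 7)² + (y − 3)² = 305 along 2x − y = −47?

From the line, y = 2x + 47. Substituting:
5x² + 190x + 1680 = 0  ⟹  x² + 38x + 336 = 0
x = −14 or x = −24, giving (−14, 19) and (−24, −1).
|(−14, 19) − (−24, −1)| = √((10)² + (20)²) = 10√5.

10√5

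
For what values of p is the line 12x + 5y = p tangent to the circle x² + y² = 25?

p = −65 or p = 65

For a tangent, require d(centre, line) = r = 5.
|12·0 + 5·0 − p| / √169 = 5
|p| = 5·13, so p = 65 or p = −65.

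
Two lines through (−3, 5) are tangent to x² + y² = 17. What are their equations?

A line y − (5) = m(x − (−3)) is tangent when its distance from (0, 0) is √17:
[m·(3) − (−5)]² = 17(m² + 1)
4m² − 15m − 4 = 0, so m = 4 or m = −1/4.
With m = 4: 4x − y = −17. With m = −1/4: x + 4y = 17.

4x − y = −17 and x + 4y = 17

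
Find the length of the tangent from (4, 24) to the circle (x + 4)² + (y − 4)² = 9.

With centre O = (−4, 4), |OP|² = 464 and r² = 9.
Power of the point: PT² = |PO|² − r² = 455, so PT = √455.

√455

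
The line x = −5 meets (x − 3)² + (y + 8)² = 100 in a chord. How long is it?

12

The line gives x = −5. Substituting into the circle:
y² + 16y + 28 = 0
y = −2 or y = −14, giving (−5, −2) and (−5, −14).
Chord length = distance between (−5, −2) and (−5, −14) = √144 = 12.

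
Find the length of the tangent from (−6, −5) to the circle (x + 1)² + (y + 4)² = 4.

√22

The centre is (−1, −4) and r = 2. The square of the distance from P to the centre is 25 + 1 = 26.
The tangent meets the radius at right angles, so tangent² = |PO|² − r² = 26 − 4 = 22.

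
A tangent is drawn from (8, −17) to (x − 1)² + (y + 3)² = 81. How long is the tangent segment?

2√41

Centre (1, −3), r² = 81. |PO|² = (7)² + (−14)² = 245.
Power of the point: PT² = |PO|² − r² = 164, so PT = 2√41.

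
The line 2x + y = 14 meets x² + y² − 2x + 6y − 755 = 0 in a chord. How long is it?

Centre (1, −3), r² = 765. Perpendicular distance d from centre to line = |−15| / √5 = 15/√5.
Chord = 2√(r² − d²) = 2·√(720) = 24√5.

24√5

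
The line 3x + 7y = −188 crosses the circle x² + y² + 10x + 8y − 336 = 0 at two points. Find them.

Substitute y = (−188 − 3x)/7:
58x² + 1450x + 8352 = 0  ⟹  x² + 25x + 144 = 0
x = −9 or x = −16, giving (−9, −23) and (−16, −20).

(−16, −20) and (−9, −23)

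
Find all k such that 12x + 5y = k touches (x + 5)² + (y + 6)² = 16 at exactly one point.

k = −142 or k = −38

For a tangent, require d(centre, line) = r = 4.
|12·(−5) + 5·(−6) − k| / √169 = 4
|k − (−90)| = 4·13, so k = −38 or k = −142.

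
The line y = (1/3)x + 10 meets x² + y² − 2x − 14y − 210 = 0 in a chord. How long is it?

Express y = (30 + x)/3 and substitute into the circle:
10x² − 2250 = 0  ⟹  x² − 225 = 0
x = 15 or x = −15, giving (15, 15) and (−15, 5).
Chord length = distance between (15, 15) and (−15, 5) = √1000 = 10√10.

10√10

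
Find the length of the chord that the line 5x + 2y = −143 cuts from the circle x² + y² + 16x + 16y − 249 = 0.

4√29

Substitute y = (−143 − 5x)/2:
29x² + 1334x + 14877 = 0  ⟹  x² + 46x + 513 = 0
x = −19 or x = −27, giving (−19, −24) and (−27, −4).
Chord length = distance between (−19, −24) and (−27, −4) = √464 = 4√29.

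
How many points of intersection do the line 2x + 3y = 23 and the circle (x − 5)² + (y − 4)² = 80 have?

2

Centre (5, 4), r² = 80. Distance² from centre to line = (−1)²/13 = 1/13.
Since d² < r², the line cuts the circle twice.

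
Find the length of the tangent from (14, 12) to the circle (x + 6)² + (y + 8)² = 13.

√787

Centre (−6, −8), r² = 13. |PO|² = (20)² + (20)² = 800.
Power of the point: PT² = |PO|² − r² = 787, so PT = √787.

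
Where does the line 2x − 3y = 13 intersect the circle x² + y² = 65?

Express y = (−13 + 2x)/3 and substitute into the circle:
13x² − 52x − 416 = 0  ⟹  x² − 4x − 32 = 0
x = 8 or x = −4, giving (8, 1) and (−4, −7).

(−4, −7) and (8, 1)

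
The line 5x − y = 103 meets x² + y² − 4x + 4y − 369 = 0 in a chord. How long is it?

The distance from (2, −2) to the line is 91/√26, and r² = 377.
Chord = 2√(r² − d²) = 2·√(117/2) = 3√26.

3√26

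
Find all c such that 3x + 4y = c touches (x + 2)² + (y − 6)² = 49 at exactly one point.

For a tangent, require d(centre, line) = r = 7.
|3·(−2) + 4·6 − c| / √25 = 7
|c − (18)| = 7·5, so c = 53 or c = −17.

c = −17 or c = 53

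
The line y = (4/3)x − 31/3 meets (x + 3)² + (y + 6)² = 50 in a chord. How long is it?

10

Centre (−3, −6), r² = 50. Perpendicular distance d from centre to line = |−25| / √25 = 25/√25.
Half the chord is √(r² − d²) = √(25), so the full chord is 10.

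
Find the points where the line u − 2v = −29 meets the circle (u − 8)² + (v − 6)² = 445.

From the line, v = (29 + u)/2. Substituting:
5u² − 30u − 1235 = 0  ⟹  u² − 6u − 247 = 0
u = 19 or u = −13, giving (19, 24) and (−13, 8).

(−13, 8) and (19, 24)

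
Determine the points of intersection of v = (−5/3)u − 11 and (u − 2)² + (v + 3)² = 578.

From the line, v = (−33 − 5u)/3. Substituting:
34u² + 204u − 4590 = 0  ⟹  u² + 6u − 135 = 0
u = 9 or u = −15, giving (9, −26) and (−15, 14).

(−15, 14) and (9, −26)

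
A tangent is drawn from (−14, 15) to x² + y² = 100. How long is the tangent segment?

The centre is (0, 0) and r = 10. The square of the distance from P to the centre is 196 + 225 = 421.
Power of the point: PT² = |PO|² − r² = 321, so PT = √321.

√321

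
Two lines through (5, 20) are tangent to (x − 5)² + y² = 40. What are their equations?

Let a tangent through (5, 20) have slope m. Its distance from (5, 0) must equal 2√10:
[m·(0) − (−20)]² = 40(m² + 1)
m² − 9 = 0, so m = −3 or m = 3.
Through (5, 20) these give 3x + y = 35 and 3x − y = −5.

3x + y = 35 and 3x − y = −5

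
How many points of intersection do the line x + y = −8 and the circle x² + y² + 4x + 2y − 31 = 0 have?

2

Centre (−2, −1), r² = 36. Distance² from centre to line = (5)²/2 = 25/2.
Since d² < r², the line cuts the circle twice.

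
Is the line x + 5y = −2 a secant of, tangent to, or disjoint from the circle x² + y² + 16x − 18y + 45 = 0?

Substituting the line into the circle gives 26x² + 494x + 1309 = 0.
Δ = 244036 − 136136 = 107900.
Two real roots: the line is a secant.

secant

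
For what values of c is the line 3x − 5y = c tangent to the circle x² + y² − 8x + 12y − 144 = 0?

For a tangent, require d(centre, line) = r = 14.
|3·4 − 5·(−6) − c| / √34 = 14
|c − (42)| = 14√34.

c = 42 ± 14√34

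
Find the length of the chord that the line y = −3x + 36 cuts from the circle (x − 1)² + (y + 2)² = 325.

9√10

Substitute y = −3x + 36:
10x² − 230x + 1120 = 0  ⟹  x² − 23x + 112 = 0
x = 16 or x = 7, giving (16, −12) and (7, 15).
|(16, −12) − (7, 15)| = √((9)² + (−27)²) = 9√10.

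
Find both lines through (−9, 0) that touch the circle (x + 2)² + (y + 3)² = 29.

Write the tangent as mx − y + (0 − m·(−9)) = 0 and set its distance from the centre to √29:
(7m − (−3))² = 29(m² + 1)
10m² + 21m − 10 = 0, so m = 2/5 or m = −5/2.
Through (−9, 0) these give 2x − 5y = −18 and 5x + 2y = −45.

2x − 5y = −18 and 5x + 2y = −45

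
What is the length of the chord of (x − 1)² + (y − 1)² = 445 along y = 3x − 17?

13√10

Substitute y = 3x − 17:
10x² − 110x − 120 = 0  ⟹  x² − 11x − 12 = 0
x = 12 or x = −1, giving (12, 19) and (−1, −20).
|(12, 19) − (−1, −20)| = √((13)² + (39)²) = 13√10.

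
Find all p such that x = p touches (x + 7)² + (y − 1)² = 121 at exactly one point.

For a tangent, require d(centre, line) = r = 11.
|1·(−7) + 0·1 − p| / √1 = 11
|p − (−7)| = 11, so p = 4 or p = −18.

p = −18 or p = 4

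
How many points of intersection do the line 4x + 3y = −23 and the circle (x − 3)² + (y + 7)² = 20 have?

d² = (4·3 + 3·(−7) − (−23))²/25 = 196/25; r² = 20.
Since d² < r², the line cuts the circle twice.

2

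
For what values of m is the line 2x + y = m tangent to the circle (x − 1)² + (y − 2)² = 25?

m = 4 ± 5√5

The line touches the circle iff its distance from (1, 2) is 5:
|2·1 + 1·2 − m| / √5 = 5
|m − (4)| = 5√5.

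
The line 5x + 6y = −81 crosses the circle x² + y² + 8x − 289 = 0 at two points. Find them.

(−21, 4) and (3, −16)

From the line, y = (−81 − 5x)/6. Substituting:
61x² + 1098x − 3843 = 0  ⟹  x² + 18x − 63 = 0
x = 3 or x = −21, giving (3, −16) and (−21, 4).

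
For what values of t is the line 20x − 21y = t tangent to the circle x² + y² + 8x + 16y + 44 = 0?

t = −86 or t = 262

The line touches the circle iff its distance from (−4, −8) is 6:
|20·(−4) − 21·(−8) − t| / √841 = 6
|t − (88)| = 6·29, so t = 262 or t = −86.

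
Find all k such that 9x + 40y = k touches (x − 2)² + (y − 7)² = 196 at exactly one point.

k = −276 or k = 872

For a tangent, require d(centre, line) = r = 14.
|9·2 + 40·7 − k| / √1681 = 14
|k − (298)| = 14·41, so k = 872 or k = −276.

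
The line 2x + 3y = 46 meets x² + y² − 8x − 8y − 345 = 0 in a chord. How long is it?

Centre (4, 4), r² = 377. Perpendicular distance d from centre to line = |−26| / √13 = 26/√13.
Chord = 2√(r² − d²) = 2·√(325) = 10√13.

10√13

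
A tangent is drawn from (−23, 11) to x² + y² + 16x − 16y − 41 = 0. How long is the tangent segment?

√65

With centre O = (−8, 8), |OP|² = 234 and r² = 169.
The tangent meets the radius at right angles, so tangent² = |PO|² − r² = 234 − 169 = 65.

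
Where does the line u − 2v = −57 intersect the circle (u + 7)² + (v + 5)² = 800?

(−27, 15) and (−11, 23)

Express v = (57 + u)/2 and substitute into the circle:
5u² + 190u + 1485 = 0  ⟹  u² + 38u + 297 = 0
u = −11 or u = −27, giving (−11, 23) and (−27, 15).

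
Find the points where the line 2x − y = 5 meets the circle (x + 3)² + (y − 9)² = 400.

(−3, −11) and (13, 21)

From the line, y = 2x − 5. Substituting:
5x² − 50x − 195 = 0  ⟹  x² − 10x − 39 = 0
x = 13 or x = −3, giving (13, 21) and (−3, −11).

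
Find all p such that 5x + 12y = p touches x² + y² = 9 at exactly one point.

p = −39 or p = 39

For a tangent, require d(centre, line) = r = 3.
|5·0 + 12·0 − p| / √169 = 3
|p| = 3·13, so p = 39 or p = −39.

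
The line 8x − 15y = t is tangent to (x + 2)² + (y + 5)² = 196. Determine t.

Tangency holds when the distance from the centre (−2, −5) to the line equals the radius 14:
|8·(−2) − 15·(−5) − t| / √289 = 14
|t − (59)| = 14·17, so t = 297 or t = −179.

t = −179 or t = 297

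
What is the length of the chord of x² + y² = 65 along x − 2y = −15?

The distance from (0, 0) to the line is 15/√5, and r² = 65.
Half the chord is √(r² − d²) = √(20), so the full chord is 4√5.

4√5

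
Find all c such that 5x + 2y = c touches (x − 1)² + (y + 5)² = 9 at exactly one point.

The line touches the circle iff its distance from (1, −5) is 3:
|5·1 + 2·(−5) − c| / √29 = 3
|c − (−5)| = 3√29.

c = −5 ± 3√29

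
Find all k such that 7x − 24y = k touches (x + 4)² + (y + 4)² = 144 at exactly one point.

k = −232 or k = 368

For a tangent, require d(centre, line) = r = 12.
|7·(−4) − 24·(−4) − k| / √625 = 12
|k − (68)| = 12·25, so k = 368 or k = −232.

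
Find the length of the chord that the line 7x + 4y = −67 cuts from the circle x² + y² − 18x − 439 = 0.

4√65

Substitute y = (−67 − 7x)/4:
65x² + 650x − 2535 = 0  ⟹  x² + 10x − 39 = 0
x = 3 or x = −13, giving (3, −22) and (−13, 6).
Chord length = distance between (3, −22) and (−13, 6) = √1040 = 4√65.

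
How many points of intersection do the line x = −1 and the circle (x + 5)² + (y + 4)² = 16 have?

1

Substituting the line into the circle gives y² + 8y + 16 = 0.
Discriminant = (8)² − 4·1·(16) = 0.
A repeated root: the line is tangent.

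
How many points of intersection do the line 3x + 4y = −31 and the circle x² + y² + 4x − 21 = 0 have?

Centre (−2, 0), r² = 25. Distance² from centre to line = (25)²/25 = 25.
Since d² = r², the line is tangent.

1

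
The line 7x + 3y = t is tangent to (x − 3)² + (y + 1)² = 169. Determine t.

t = 18 ± 13√58

For a tangent, require d(centre, line) = r = 13.
|7·3 + 3·(−1) − t| / √58 = 13
|t − (18)| = 13√58.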